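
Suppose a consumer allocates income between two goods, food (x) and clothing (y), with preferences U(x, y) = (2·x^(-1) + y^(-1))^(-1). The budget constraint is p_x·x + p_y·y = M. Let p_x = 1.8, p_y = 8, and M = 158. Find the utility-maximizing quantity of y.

y* = 11.8205

MU_x ∝ 2·x^(-2), MU_y ∝ y^(-2), so MRS = 2·(y/x)^(2) = p_x/p_y.
Hence y/x = ((1/2)·p_x/p_y)^(1/(2)), i.e. raised to the 0.5 power.
Substitute y = (y/x)·x into the budget: x* = M/(p_x + p_y·(y/x)).
Numerically y/x = 0.33541, so x* = 158/(1.8 + 8·0.33541) = 35.242 and y* = 0.33541·35.242 = 11.8205.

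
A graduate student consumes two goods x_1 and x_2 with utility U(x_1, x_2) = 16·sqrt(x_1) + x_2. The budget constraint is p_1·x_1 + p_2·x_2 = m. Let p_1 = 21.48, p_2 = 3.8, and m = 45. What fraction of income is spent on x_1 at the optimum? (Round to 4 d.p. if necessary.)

Set MRS = p_1/p_2: 8·x_1^(−1/2) = p_1/p_2.
Thus x_1* = (8·p_2/p_1)² — independent of m — with the rest of income spent on x_2.
Plugging in: x_1* = (8·3.8/21.48)² = 2.003, x_2* = 0.5199.
Expenditure on x_1: 21.48·2.003 = 43.0242; share = 0.9561.

share on x_1 = 0.9561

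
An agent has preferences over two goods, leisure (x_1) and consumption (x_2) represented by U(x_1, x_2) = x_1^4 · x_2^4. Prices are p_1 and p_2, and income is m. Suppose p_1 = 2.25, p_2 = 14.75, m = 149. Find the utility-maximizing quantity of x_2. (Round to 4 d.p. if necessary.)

The MRS is x_2/x_1. Set MRS = p_1/p_2.
So 4·p_2·x_2 = 4·p_1·x_1; combined with the budget, a share 0.5 of income goes to x_1.
Demand: x_1*(p_1,p_2,m) = 0.5·m/p_1 and x_2* = 0.5·m/p_2.
At p_1=2.25, p_2=14.75, m=149: x_2* = 0.5·149/14.75 = 5.0508.

x_2* = 5.0508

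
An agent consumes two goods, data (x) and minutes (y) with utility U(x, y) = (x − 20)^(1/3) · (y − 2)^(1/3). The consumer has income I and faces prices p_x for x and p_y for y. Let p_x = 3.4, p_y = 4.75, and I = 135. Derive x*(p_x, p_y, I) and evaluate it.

x* = 28.4559

This is Cobb-Douglas in (x−20, y−2): tangency gives 1/3·p_y·(y−2) = 1/3·p_x·(x−20).
After buying the subsistence bundle (20, 2), a share 0.5 of the remaining income goes to x: x* = 20 + 0.5·(I − 20p_x − 2p_y)/p_x.
Discretionary income = 135 − 20·3.4 − 2·4.75 = 57.5; x* = 20 + 0.5·57.5/3.4 = 28.4559.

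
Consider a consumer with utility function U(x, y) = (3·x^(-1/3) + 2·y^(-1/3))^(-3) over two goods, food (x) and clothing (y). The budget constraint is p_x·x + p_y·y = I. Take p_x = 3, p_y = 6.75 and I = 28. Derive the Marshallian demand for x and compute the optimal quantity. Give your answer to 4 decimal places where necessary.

x* = 4.903

MU_x ∝ 3·x^(-4/3), MU_y ∝ 2·y^(-4/3), so MRS = (3/2)·(y/x)^(4/3) = p_x/p_y.
Solve for the ratio: y/x = [(2/3)·p_x/p_y]^(0.75).
Substitute y = (y/x)·x into the budget: x* = I/(p_x + p_y·(y/x)).
Numerically y/x = 0.401601, so x* = 28/(3 + 6.75·0.401601) = 4.903.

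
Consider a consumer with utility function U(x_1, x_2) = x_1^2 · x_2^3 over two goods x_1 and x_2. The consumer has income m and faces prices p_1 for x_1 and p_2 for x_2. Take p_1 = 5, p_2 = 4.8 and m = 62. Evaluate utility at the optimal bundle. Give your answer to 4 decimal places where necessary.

Demand: x_1*(p_1,p_2,m) = 0.4·m/p_1 and x_2* = 0.6·m/p_2.
At p_1=5, p_2=4.8, m=62: x_1* = 0.4·62/5 = 4.96, x_2* = 7.75.
Utility at the optimum: U(4.96, 7.75) = 11451.6604.

V = 11451.6604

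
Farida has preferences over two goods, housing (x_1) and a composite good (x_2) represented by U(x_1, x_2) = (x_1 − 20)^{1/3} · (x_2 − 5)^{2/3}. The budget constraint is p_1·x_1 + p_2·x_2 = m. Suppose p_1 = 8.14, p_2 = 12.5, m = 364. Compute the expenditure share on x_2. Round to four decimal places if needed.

This is Cobb-Douglas in (x_1−20, x_2−5): tangency gives 1/3·p_2·(x_2−5) = 2/3·p_1·(x_1−20).
After buying the subsistence bundle (20, 5), a share 1/3 of the remaining income goes to x_1: x_1* = 20 + 1/3·(m − 20p_1 − 5p_2)/p_1.
Discretionary income = 364 − 20·8.14 − 5·12.5 = 138.7; x_1* = 20 + 1/3·138.7/8.14 = 25.6798; x_2* = 5 + 2/3·138.7/12.5 = 12.3973.
Expenditure on x_2: 12.5·12.3973 = 154.9667; share = 0.4257.

share on x_2 = 0.4257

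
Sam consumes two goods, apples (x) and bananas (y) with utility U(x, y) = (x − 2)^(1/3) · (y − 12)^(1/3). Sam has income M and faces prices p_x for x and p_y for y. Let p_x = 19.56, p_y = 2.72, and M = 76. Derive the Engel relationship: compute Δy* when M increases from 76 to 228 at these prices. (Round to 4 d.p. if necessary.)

Δy* = 27.9412

MRS = (y−12)/(x−2). Tangency with p_x/p_y gives y−12 = (p_x/p_y)·(x−2).
Substituting into the budget: x* = 2 + 0.5·(M − 2·p_x − 12·p_y)/p_x, and y* = 12 + 0.5·(…)/p_y.
Discretionary income = 76 − 2·19.56 − 12·2.72 = 4.24; y* = 12 + 0.5·4.24/2.72 = 12.7794.
At M' = 228: y* = 40.7206. Change: 40.7206 − 12.7794 = 27.9412.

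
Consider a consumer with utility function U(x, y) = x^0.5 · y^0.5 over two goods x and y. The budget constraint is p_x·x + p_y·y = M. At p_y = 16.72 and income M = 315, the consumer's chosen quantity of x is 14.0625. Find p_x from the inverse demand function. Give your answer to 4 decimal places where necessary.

p_x = 11.2

MU_x/MU_y = (0.5·y)/(0.5·x); tangency sets this equal to p_x/p_y.
Rearranging, p_y·y = p_x·x. Substituting into the budget gives p_x·x·(1 + 1) = M.
Demand: x*(p_x,p_y,M) = 0.5·M/p_x and y* = 0.5·M/p_y.
Set x* = 14.0625 in the demand function and solve for p_x: p_x = 11.2.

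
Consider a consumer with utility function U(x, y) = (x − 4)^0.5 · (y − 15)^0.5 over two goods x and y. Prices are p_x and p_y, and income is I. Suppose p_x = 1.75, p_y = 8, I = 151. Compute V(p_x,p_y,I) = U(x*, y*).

Let x' = x−4, y' = y−15. MRS = y'/x' = p_x/p_y.
After buying the subsistence bundle (4, 15), a share 0.5 of the remaining income goes to x: x* = 4 + 0.5·(I − 4p_x − 15p_y)/p_x.
Discretionary income = 151 − 4·1.75 − 15·8 = 24; x* = 4 + 0.5·24/1.75 = 10.8571; y* = 15 + 0.5·24/8 = 16.5.
Utility at the optimum: U(10.8571, 16.5) = 3.2071.

V = 3.2071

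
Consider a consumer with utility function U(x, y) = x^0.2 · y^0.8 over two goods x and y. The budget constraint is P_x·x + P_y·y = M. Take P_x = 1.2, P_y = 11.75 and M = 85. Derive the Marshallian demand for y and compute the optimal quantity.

y* = 5.7872

Tangency: MRS = (1/4)·y/x = P_x/P_y.
So 0.2·P_y·y = 0.8·P_x·x; combined with the budget, a share 0.2 of income goes to x.
Demand: x*(P_x,P_y,M) = 0.2·M/P_x and y* = 0.8·M/P_y.
At P_x=1.2, P_y=11.75, M=85: y* = 0.8·85/11.75 = 5.7872.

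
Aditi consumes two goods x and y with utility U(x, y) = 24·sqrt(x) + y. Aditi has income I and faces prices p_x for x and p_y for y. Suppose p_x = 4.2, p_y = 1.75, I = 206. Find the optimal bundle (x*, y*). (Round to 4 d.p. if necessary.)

Set MRS = p_x/p_y: 12·x^(−1/2) = p_x/p_y.
Solve: √x = 12·p_y/p_x, so x*(p_x,p_y) = (12·p_y/p_x)², and y* = (I − p_x·x*)/p_y.
Plugging in: x* = (12·1.75/4.2)² = 25, y* = 57.7143.

x* = 25, y* = 57.7143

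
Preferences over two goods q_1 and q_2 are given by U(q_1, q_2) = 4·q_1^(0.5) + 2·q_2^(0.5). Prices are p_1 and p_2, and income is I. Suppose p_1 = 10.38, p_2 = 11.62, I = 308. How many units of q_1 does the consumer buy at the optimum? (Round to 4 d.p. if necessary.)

q_1* = 24.2556

MU_q_1 ∝ 4·q_1^(-0.5), MU_q_2 ∝ 2·q_2^(-0.5), so MRS = 2·(q_2/q_1)^(0.5) = p_1/p_2.
Solve for the ratio: q_2/q_1 = [(1/2)·p_1/p_2]^(2).
With the ratio pinned down, the budget gives q_1* = I/(p_1 + p_2·(q_2/q_1)) and q_2* = (q_2/q_1)·q_1*.
Numerically q_2/q_1 = 0.199491, so q_1* = 308/(10.38 + 11.62·0.199491) = 24.2556.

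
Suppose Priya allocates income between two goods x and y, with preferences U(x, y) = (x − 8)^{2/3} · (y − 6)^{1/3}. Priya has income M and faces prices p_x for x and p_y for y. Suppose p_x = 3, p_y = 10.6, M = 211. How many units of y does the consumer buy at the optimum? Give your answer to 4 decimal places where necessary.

MRS = 2·(y−6)/(x−8). Tangency with p_x/p_y gives y−6 = (1/2)·(p_x/p_y)·(x−8).
After buying the subsistence bundle (8, 6), a share 2/3 of the remaining income goes to x: x* = 8 + 2/3·(M − 8p_x − 6p_y)/p_x.
Discretionary income = 211 − 8·3 − 6·10.6 = 123.4; y* = 6 + 1/3·123.4/10.6 = 9.8805.

y* = 9.8805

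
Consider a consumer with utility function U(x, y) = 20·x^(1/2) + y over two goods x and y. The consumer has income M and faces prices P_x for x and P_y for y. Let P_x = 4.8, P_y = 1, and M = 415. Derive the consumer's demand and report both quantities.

x* = 4.3403, y* = 394.1667

MU_x = 10/√x, MU_y = 1. Tangency: 10/√x = P_x/P_y.
Thus x* = (10·P_y/P_x)² — independent of M — with the rest of income spent on y.
Plugging in: x* = (10·1/4.8)² = 4.3403, y* = 394.1667.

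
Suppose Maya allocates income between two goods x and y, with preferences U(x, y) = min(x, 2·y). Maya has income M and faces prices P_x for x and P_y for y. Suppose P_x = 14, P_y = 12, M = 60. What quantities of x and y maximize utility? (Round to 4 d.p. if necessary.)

Leontief preferences: the optimum is at the kink where x/2 = y/1, i.e. y = (1/2)·x.
Budget: P_x·x + P_y·(1/2)·x = M, so (2·P_x + P_y)·x = 2·M.
Demand: x*(P_x,P_y,M) = 2·M/(2·P_x + P_y), y* = M/(2·P_x + P_y).
Here 2·14 + 12 = 40, giving x* = 3 and y* = 1.5.

x* = 3, y* = 1.5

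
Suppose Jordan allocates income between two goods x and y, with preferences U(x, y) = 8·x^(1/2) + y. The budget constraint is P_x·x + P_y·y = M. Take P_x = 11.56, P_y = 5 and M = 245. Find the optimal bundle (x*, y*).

x* = 2.9933, y* = 42.0796

Plugging in: x* = (4·5/11.56)² = 2.9933, y* = 42.0796.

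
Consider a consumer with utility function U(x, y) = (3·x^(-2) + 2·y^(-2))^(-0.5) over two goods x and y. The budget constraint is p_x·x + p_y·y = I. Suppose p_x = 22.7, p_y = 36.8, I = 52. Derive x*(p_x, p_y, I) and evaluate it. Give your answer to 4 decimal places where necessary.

From the CES first-order condition, (3/2)·(y/x)^(3) = p_x/p_y.
Hence y/x = ((2/3)·p_x/p_y)^(1/(3)), i.e. raised to the 1/3 power.
With the ratio pinned down, the budget gives x* = I/(p_x + p_y·(y/x)) and y* = (y/x)·x*.
Numerically y/x = 0.743639, so x* = 52/(22.7 + 36.8·0.743639) = 1.0386.

x* = 1.0386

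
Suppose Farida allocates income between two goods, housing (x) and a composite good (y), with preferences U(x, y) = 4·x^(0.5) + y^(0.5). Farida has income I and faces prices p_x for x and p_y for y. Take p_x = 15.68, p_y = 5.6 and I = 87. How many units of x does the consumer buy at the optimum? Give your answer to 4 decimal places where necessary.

From the CES first-order condition, 4·(y/x)^(0.5) = p_x/p_y.
Hence y/x = ((1/4)·p_x/p_y)^(1/(0.5)), i.e. raised to the 2 power.
Substitute y = (y/x)·x into the budget: x* = I/(p_x + p_y·(y/x)).
Numerically y/x = 0.49, so x* = 87/(15.68 + 5.6·0.49) = 4.7221.

x* = 4.7221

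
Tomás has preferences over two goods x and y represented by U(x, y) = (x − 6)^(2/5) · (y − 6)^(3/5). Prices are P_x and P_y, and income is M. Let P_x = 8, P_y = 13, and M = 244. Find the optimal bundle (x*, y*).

Discretionary income = 244 − 6·8 − 6·13 = 118; x* = 6 + 0.4·118/8 = 11.9; y* = 6 + 0.6·118/13 = 11.4462.

x* = 11.9, y* = 11.4462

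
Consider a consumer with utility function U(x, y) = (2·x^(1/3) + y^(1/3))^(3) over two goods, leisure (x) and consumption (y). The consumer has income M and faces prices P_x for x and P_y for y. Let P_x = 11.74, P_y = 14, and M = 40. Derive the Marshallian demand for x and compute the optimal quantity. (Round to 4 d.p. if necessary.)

x* = 2.5738

MRS = MU_x/MU_y = 2·(y/x)^(2/3). Set equal to P_x/P_y.
Solve for the ratio: y/x = [(1/2)·P_x/P_y]^(1.5).
With the ratio pinned down, the budget gives x* = M/(P_x + P_y·(y/x)) and y* = (y/x)·x*.
Numerically y/x = 0.271497, so x* = 40/(11.74 + 14·0.271497) = 2.5738.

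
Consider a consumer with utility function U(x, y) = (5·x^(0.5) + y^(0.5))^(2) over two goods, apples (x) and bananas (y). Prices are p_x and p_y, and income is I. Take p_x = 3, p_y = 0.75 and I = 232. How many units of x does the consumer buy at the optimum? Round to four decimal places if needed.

x* = 66.6667

From the CES first-order condition, 5·(y/x)^(0.5) = p_x/p_y.
Hence y/x = ((1/5)·p_x/p_y)^(1/(0.5)), i.e. raised to the 2 power.
With the ratio pinned down, the budget gives x* = I/(p_x + p_y·(y/x)) and y* = (y/x)·x*.
Numerically y/x = 0.64, so x* = 232/(3 + 0.75·0.64) = 66.6667.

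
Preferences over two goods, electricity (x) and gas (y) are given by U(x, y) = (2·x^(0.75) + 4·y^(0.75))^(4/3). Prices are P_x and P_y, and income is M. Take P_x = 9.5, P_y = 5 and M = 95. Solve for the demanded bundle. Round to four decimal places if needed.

From the CES first-order condition, (1/2)·(y/x)^(0.25) = P_x/P_y.
Hence y/x = (2·P_x/P_y)^(1/(0.25)), i.e. raised to the 4 power.
With the ratio pinned down, the budget gives x* = M/(P_x + P_y·(y/x)) and y* = (y/x)·x*.
Numerically y/x = 208.5136, so x* = 95/(9.5 + 5·208.5136) = 0.0903 and y* = 208.5136·0.0903 = 18.8284.

x* = 0.0903, y* = 18.8284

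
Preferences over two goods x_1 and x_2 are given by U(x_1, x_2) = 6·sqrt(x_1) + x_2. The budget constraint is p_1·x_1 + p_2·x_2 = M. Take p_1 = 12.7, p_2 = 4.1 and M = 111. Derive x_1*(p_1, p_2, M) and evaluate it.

x_1* = 0.938

Set MRS = p_1/p_2: 3·x_1^(−1/2) = p_1/p_2.
Thus x_1* = (3·p_2/p_1)² — independent of M — with the rest of income spent on x_2.
Plugging in: x_1* = (3·4.1/12.7)² = 0.938.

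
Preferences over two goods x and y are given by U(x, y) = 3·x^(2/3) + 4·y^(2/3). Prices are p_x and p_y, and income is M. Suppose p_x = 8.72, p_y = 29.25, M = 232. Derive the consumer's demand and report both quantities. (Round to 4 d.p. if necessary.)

With the ratio pinned down, the budget gives x* = M/(p_x + p_y·(y/x)) and y* = (y/x)·x*.
Numerically y/x = 0.062804, so x* = 232/(8.72 + 29.25·0.062804) = 21.9759 and y* = 0.062804·21.9759 = 1.3802.

x* = 21.9759, y* = 1.3802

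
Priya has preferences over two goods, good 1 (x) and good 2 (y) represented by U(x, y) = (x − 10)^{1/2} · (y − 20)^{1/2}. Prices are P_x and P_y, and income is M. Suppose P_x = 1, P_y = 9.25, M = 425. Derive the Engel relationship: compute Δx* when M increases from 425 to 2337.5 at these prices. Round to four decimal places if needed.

Let x' = x−10, y' = y−20. MRS = y'/x' = P_x/P_y.
After buying the subsistence bundle (10, 20), a share 0.5 of the remaining income goes to x: x* = 10 + 0.5·(M − 10P_x − 20P_y)/P_x.
Discretionary income = 425 − 10·1 − 20·9.25 = 230; x* = 10 + 0.5·230/1 = 125.
At M' = 2337.5: x* = 1081.25. Change: 1081.25 − 125 = 956.25.

Δx* = 956.25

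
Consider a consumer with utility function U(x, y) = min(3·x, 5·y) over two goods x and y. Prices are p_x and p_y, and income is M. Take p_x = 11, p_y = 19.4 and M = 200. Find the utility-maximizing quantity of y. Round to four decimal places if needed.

y* = 5.3004

With perfect complements, no substitution: consume in ratio x:y = 5:3.
Budget: p_x·x + p_y·(3/5)·x = M, so (5·p_x + 3·p_y)·x = 5·M.
Demand: x*(p_x,p_y,M) = 5·M/(5·p_x + 3·p_y), y* = 3·M/(5·p_x + 3·p_y).
Here 5·11 + 3·19.4 = 113.2, giving y* = 5.3004.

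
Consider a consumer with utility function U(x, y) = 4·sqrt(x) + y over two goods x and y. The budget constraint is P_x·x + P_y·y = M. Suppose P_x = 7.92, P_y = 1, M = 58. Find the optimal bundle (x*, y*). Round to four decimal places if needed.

Solve: √x = 2·P_y/P_x, so x*(P_x,P_y) = (2·P_y/P_x)², and y* = (M − P_x·x*)/P_y.
Plugging in: x* = (2·1/7.92)² = 0.0638, y* = 57.4949.

x* = 0.0638, y* = 57.4949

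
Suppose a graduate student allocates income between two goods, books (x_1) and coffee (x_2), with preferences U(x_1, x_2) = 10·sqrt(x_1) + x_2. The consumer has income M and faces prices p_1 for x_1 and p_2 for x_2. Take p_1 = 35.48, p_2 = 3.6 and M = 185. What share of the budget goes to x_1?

Set MRS = p_1/p_2: 5·x_1^(−1/2) = p_1/p_2.
Solve: √x_1 = 5·p_2/p_1, so x_1*(p_1,p_2) = (5·p_2/p_1)², and x_2* = (M − p_1·x_1*)/p_2.
Plugging in: x_1* = (5·3.6/35.48)² = 0.2574, x_2* = 48.8522.
Expenditure on x_1: 35.48·0.2574 = 9.1319; share = 0.0494.

share on x_1 = 0.0494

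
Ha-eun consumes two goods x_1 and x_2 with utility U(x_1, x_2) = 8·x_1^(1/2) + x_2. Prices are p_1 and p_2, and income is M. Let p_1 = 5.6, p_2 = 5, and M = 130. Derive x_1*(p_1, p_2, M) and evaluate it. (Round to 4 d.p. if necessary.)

MU_x_1 = 4/√x_1, MU_x_2 = 1. Tangency: 4/√x_1 = p_1/p_2.
Thus x_1* = (4·p_2/p_1)² — independent of M — with the rest of income spent on x_2.
Plugging in: x_1* = (4·5/5.6)² = 12.7551.

x_1* = 12.7551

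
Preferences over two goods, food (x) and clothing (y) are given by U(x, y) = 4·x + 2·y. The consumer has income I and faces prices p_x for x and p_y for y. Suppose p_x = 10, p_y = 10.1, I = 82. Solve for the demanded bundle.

x* = 8.2, y* = 0

Perfect substitutes: compare marginal utility per dollar. 4/p_x vs 2/p_y → 0.4 vs 0.198.
x gives more utility per dollar, so spend all income on x: x* = I/p_x, y* = 0.
Numerically: x* = 8.2, y* = 0.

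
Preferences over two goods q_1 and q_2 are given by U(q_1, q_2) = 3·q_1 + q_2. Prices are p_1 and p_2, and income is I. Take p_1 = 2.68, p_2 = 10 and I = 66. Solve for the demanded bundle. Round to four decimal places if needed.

Perfect substitutes: compare marginal utility per dollar. 3/p_1 vs 1/p_2 → 1.1194 vs 0.1.
q_1 gives more utility per dollar, so spend all income on q_1: q_1* = I/p_1, q_2* = 0.
Numerically: q_1* = 24.6269, q_2* = 0.

q_1* = 24.6269, q_2* = 0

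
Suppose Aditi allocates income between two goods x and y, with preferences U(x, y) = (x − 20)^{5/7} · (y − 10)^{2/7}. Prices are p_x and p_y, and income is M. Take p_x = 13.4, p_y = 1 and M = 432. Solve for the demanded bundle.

This is Cobb-Douglas in (x−20, y−10): tangency gives 5/7·p_y·(y−10) = 2/7·p_x·(x−20).
Substituting into the budget: x* = 20 + 5/7·(M − 20·p_x − 10·p_y)/p_x, and y* = 10 + 2/7·(…)/p_y.
Discretionary income = 432 − 20·13.4 − 10·1 = 154; x* = 20 + 5/7·154/13.4 = 28.209; y* = 10 + 2/7·154/1 = 54.

x* = 28.209, y* = 54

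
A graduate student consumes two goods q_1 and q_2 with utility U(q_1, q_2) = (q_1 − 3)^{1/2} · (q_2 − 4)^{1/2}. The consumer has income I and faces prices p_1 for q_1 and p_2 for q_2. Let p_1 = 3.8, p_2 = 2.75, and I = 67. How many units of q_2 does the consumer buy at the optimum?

MRS = (q_2−4)/(q_1−3). Tangency with p_1/p_2 gives q_2−4 = (p_1/p_2)·(q_1−3).
Substituting into the budget: q_1* = 3 + 0.5·(I − 3·p_1 − 4·p_2)/p_1, and q_2* = 4 + 0.5·(…)/p_2.
Discretionary income = 67 − 3·3.8 − 4·2.75 = 44.6; q_2* = 4 + 0.5·44.6/2.75 = 12.1091.

q_2* = 12.1091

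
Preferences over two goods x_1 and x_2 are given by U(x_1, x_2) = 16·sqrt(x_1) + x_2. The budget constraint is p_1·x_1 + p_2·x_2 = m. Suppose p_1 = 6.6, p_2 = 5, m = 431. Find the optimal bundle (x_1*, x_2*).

Utility is quasi-linear in x_2; the FOC for x_1 is 8/√x_1 = p_1/p_2.
Solve: √x_1 = 8·p_2/p_1, so x_1*(p_1,p_2) = (8·p_2/p_1)², and x_2* = (m − p_1·x_1*)/p_2.
Plugging in: x_1* = (8·5/6.6)² = 36.7309, x_2* = 37.7152.

x_1* = 36.7309, x_2* = 37.7152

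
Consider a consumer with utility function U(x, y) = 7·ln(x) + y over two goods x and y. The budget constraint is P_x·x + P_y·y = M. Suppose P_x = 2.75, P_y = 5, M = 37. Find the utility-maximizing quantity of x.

MU_x = 7/x, MU_y = 1. Tangency: 7/x = P_x/P_y.
So x*(P_x,P_y) = 7·P_y/P_x, independent of income; and y* = (M − 7·P_y)/P_y.
At the given prices: x* = 7·5/2.75 = 12.7273.

x* = 12.7273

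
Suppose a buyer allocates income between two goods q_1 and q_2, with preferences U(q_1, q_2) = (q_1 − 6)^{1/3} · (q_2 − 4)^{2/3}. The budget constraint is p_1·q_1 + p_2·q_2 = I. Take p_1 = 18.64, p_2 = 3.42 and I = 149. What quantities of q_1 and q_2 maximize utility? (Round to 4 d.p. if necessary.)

Discretionary income = 149 − 6·18.64 − 4·3.42 = 23.48; q_1* = 6 + 1/3·23.48/18.64 = 6.4199; q_2* = 4 + 2/3·23.48/3.42 = 8.577.

q_1* = 6.4199, q_2* = 8.577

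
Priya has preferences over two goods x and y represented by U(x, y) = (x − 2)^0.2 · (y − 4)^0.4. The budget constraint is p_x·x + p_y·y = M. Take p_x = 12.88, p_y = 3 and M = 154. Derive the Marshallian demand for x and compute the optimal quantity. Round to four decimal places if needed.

Discretionary income = 154 − 2·12.88 − 4·3 = 116.24; x* = 2 + 1/3·116.24/12.88 = 5.0083.

x* = 5.0083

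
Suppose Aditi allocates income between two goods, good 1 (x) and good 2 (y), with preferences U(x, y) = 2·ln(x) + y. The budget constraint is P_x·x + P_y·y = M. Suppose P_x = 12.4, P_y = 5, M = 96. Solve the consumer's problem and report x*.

Set MRS = P_x/P_y: (2/x)/1 = P_x/P_y.
So x*(P_x,P_y) = 2·P_y/P_x, independent of income; and y* = (M − 2·P_y)/P_y.
At the given prices: x* = 2·5/12.4 = 0.8065.

x* = 0.8065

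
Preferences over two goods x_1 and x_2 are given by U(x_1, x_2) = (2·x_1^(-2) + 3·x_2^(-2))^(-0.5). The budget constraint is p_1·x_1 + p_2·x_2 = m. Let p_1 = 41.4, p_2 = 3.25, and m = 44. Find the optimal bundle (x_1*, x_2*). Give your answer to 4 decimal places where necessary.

x_1* = 0.8784, x_2* = 2.3485

From the CES first-order condition, (2/3)·(x_2/x_1)^(3) = p_1/p_2.
Solve for the ratio: x_2/x_1 = [(3/2)·p_1/p_2]^(1/3).
Substitute x_2 = (x_2/x_1)·x_1 into the budget: x_1* = m/(p_1 + p_2·(x_2/x_1)).
Numerically x_2/x_1 = 2.673434, so x_1* = 44/(41.4 + 3.25·2.673434) = 0.8784 and x_2* = 2.673434·0.8784 = 2.3485.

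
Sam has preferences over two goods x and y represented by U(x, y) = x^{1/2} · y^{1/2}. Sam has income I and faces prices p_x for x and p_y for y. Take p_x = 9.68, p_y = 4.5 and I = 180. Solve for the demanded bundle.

Tangency: MRS = y/x = p_x/p_y.
Rearranging, p_y·y = p_x·x. Substituting into the budget gives p_x·x·(1 + 1) = I.
Demand: x*(p_x,p_y,I) = 0.5·I/p_x and y* = 0.5·I/p_y.
At p_x=9.68, p_y=4.5, I=180: x* = 0.5·180/9.68 = 9.2975, y* = 20.

x* = 9.2975, y* = 20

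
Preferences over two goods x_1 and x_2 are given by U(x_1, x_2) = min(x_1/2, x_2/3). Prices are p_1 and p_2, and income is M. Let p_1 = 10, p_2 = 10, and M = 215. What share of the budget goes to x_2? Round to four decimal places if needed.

With perfect complements, no substitution: consume in ratio x_1:x_2 = 2:3.
Budget: p_1·x_1 + p_2·(3/2)·x_1 = M, so (2·p_1 + 3·p_2)·x_1 = 2·M.
Demand: x_1*(p_1,p_2,M) = 2·M/(2·p_1 + 3·p_2), x_2* = 3·M/(2·p_1 + 3·p_2).
Here 2·10 + 3·10 = 50, giving x_1* = 8.6 and x_2* = 12.9.
Expenditure on x_2: 10·12.9 = 129; share = 0.6.

share on x_2 = 0.6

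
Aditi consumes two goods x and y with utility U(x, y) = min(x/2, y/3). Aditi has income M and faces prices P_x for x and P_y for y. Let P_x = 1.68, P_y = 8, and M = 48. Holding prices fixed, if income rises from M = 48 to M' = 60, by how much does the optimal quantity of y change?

With perfect complements, no substitution: consume in ratio x:y = 2:3.
Budget: P_x·x + P_y·(3/2)·x = M, so (2·P_x + 3·P_y)·x = 2·M.
Demand: x*(P_x,P_y,M) = 2·M/(2·P_x + 3·P_y), y* = 3·M/(2·P_x + 3·P_y).
Here 2·1.68 + 3·8 = 27.36, giving y* = 5.2632.
At M' = 60: y* = 6.5789. Change: 6.5789 − 5.2632 = 1.3158.

Δy* = 1.3158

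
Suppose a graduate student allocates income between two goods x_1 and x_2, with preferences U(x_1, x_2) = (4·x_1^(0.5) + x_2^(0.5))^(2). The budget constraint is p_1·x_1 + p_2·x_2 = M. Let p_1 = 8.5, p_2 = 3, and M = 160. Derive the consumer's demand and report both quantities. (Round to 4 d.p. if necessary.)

From the CES first-order condition, 4·(x_2/x_1)^(0.5) = p_1/p_2.
Hence x_2/x_1 = ((1/4)·p_1/p_2)^(1/(0.5)), i.e. raised to the 2 power.
Substitute x_2 = (x_2/x_1)·x_1 into the budget: x_1* = M/(p_1 + p_2·(x_2/x_1)).
Numerically x_2/x_1 = 0.501736, so x_1* = 160/(8.5 + 3·0.501736) = 15.9917 and x_2* = 0.501736·15.9917 = 8.0236.

x_1* = 15.9917, x_2* = 8.0236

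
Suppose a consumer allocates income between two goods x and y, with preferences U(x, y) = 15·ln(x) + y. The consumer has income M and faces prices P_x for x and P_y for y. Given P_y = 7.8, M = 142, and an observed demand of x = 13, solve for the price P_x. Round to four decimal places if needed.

P_x = 9

Set MRS = P_x/P_y: (15/x)/1 = P_x/P_y.
So x*(P_x,P_y) = 15·P_y/P_x, independent of income; and y* = (M − 15·P_y)/P_y.
Set x* = 13 in the demand function and solve for P_x: P_x = 9.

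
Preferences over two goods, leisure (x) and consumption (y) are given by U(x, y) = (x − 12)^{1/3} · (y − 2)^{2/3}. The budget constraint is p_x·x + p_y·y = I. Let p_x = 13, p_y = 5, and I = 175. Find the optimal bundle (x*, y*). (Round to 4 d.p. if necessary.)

MRS = (1/2)·(y−2)/(x−12). Tangency with p_x/p_y gives y−2 = 2·(p_x/p_y)·(x−12).
Substituting into the budget: x* = 12 + 1/3·(I − 12·p_x − 2·p_y)/p_x, and y* = 2 + 2/3·(…)/p_y.
Discretionary income = 175 − 12·13 − 2·5 = 9; x* = 12 + 1/3·9/13 = 12.2308; y* = 2 + 2/3·9/5 = 3.2.

x* = 12.2308, y* = 3.2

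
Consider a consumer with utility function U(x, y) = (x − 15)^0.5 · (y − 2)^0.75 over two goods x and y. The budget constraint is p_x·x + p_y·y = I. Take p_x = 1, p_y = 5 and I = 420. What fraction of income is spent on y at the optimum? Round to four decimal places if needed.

Discretionary income = 420 − 15·1 − 2·5 = 395; x* = 15 + 0.4·395/1 = 173; y* = 2 + 0.6·395/5 = 49.4.
Expenditure on y: 5·49.4 = 247; share = 0.5881.

share on y = 0.5881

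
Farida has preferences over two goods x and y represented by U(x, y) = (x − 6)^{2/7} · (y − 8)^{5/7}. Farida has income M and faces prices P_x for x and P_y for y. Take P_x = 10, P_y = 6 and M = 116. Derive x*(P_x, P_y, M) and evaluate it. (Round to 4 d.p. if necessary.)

This is Cobb-Douglas in (x−6, y−8): tangency gives 2/7·P_y·(y−8) = 5/7·P_x·(x−6).
Substituting into the budget: x* = 6 + 2/7·(M − 6·P_x − 8·P_y)/P_x, and y* = 8 + 5/7·(…)/P_y.
Discretionary income = 116 − 6·10 − 8·6 = 8; x* = 6 + 2/7·8/10 = 6.2286.

x* = 6.2286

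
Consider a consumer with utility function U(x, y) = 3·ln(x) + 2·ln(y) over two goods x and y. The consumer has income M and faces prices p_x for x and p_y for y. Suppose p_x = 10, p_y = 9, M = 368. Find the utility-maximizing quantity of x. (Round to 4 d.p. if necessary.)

MU_x/MU_y = (3·y)/(2·x); tangency sets this equal to p_x/p_y.
So 3·p_y·y = 2·p_x·x; combined with the budget, a share 0.6 of income goes to x.
Demand: x*(p_x,p_y,M) = 0.6·M/p_x and y* = 0.4·M/p_y.
At p_x=10, p_y=9, M=368: x* = 0.6·368/10 = 22.08.

x* = 22.08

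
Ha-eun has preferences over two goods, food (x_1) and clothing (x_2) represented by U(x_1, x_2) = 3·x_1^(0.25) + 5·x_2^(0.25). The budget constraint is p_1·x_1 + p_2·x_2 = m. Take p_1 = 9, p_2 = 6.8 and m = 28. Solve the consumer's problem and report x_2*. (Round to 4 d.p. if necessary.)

From the CES first-order condition, (3/5)·(x_2/x_1)^(0.75) = p_1/p_2.
Solve for the ratio: x_2/x_1 = [(5/3)·p_1/p_2]^(4/3).
Substitute x_2 = (x_2/x_1)·x_1 into the budget: x_1* = m/(p_1 + p_2·(x_2/x_1)).
Numerically x_2/x_1 = 2.871506, so x_1* = 28/(9 + 6.8·2.871506) = 0.9816 and x_2* = 2.871506·0.9816 = 2.8185.

x_2* = 2.8185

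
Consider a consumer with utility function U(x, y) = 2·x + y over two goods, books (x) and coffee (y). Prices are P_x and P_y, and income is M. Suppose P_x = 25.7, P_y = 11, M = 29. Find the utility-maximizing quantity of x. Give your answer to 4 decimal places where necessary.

Perfect substitutes: compare marginal utility per dollar. 2/P_x vs 1/P_y → 0.0778 vs 0.0909.
y gives more utility per dollar, so spend all income on y: y* = M/P_y, x* = 0.
Numerically: x* = 0, y* = 2.6364.

x* = 0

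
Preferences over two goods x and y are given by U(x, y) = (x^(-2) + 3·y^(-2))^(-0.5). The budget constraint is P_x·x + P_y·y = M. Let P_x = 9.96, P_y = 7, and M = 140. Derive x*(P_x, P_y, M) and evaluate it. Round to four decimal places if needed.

x* = 6.5681

Substitute y = (y/x)·x into the budget: x* = M/(P_x + P_y·(y/x)).
Numerically y/x = 1.622162, so x* = 140/(9.96 + 7·1.622162) = 6.5681.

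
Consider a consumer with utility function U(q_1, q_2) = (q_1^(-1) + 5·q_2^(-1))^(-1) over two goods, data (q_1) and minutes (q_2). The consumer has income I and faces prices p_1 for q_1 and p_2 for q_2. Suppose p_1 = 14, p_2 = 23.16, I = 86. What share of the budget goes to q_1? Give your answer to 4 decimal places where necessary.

share on q_1 = 0.258

From the CES first-order condition, (1/5)·(q_2/q_1)^(2) = p_1/p_2.
Hence q_2/q_1 = (5·p_1/p_2)^(1/(2)), i.e. raised to the 0.5 power.
With the ratio pinned down, the budget gives q_1* = I/(p_1 + p_2·(q_2/q_1)) and q_2* = (q_2/q_1)·q_1*.
Numerically q_2/q_1 = 1.73852, so q_1* = 86/(14 + 23.16·1.73852) = 1.5848 and q_2* = 1.73852·1.5848 = 2.7553.
Expenditure on q_1: 14·1.5848 = 22.1878; share = 0.258.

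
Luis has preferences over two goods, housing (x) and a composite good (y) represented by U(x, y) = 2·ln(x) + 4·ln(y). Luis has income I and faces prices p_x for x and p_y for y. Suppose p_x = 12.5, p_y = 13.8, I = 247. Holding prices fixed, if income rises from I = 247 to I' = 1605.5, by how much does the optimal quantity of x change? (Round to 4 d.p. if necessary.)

At p_x=12.5, p_y=13.8, I=247: x* = 1/3·247/12.5 = 6.5867.
At I' = 1605.5: x* = 42.8133. Change: 42.8133 − 6.5867 = 36.2267.

Δx* = 36.2267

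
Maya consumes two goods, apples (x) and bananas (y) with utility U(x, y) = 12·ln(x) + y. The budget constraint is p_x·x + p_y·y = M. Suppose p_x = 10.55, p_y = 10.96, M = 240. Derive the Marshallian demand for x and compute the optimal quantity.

x* = 12.4664

Set MRS = p_x/p_y: (12/x)/1 = p_x/p_y.
So x*(p_x,p_y) = 12·p_y/p_x, independent of income; and y* = (M − 12·p_y)/p_y.
At the given prices: x* = 12·10.96/10.55 = 12.4664.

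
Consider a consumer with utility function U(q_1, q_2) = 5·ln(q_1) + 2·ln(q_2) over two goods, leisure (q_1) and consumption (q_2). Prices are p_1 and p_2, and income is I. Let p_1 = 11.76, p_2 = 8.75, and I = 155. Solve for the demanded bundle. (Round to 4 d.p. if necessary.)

q_1* = 9.4145, q_2* = 5.0612

Tangency: MRS = (5/2)·q_2/q_1 = p_1/p_2.
Rearranging, p_2·q_2 = (2/5)·p_1·q_1. Substituting into the budget gives p_1·q_1·(1 + (2/5)) = I.
Demand: q_1*(p_1,p_2,I) = 5/7·I/p_1 and q_2* = 2/7·I/p_2.
At p_1=11.76, p_2=8.75, I=155: q_1* = 5/7·155/11.76 = 9.4145, q_2* = 5.0612.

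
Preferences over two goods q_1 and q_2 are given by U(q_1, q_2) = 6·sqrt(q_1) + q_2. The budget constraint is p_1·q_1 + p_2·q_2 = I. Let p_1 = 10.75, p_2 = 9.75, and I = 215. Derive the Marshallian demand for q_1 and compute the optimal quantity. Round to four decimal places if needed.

MU_q_1 = 3/√q_1, MU_q_2 = 1. Tangency: 3/√q_1 = p_1/p_2.
Thus q_1* = (3·p_2/p_1)² — independent of I — with the rest of income spent on q_2.
Plugging in: q_1* = (3·9.75/10.75)² = 7.4035.

q_1* = 7.4035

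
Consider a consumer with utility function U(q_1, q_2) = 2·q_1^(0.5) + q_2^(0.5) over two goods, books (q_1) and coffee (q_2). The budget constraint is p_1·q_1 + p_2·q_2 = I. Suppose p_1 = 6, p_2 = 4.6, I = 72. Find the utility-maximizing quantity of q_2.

q_2* = 3.8489

MRS = MU_q_1/MU_q_2 = 2·(q_2/q_1)^(0.5). Set equal to p_1/p_2.
Solve for the ratio: q_2/q_1 = [(1/2)·p_1/p_2]^(2).
Substitute q_2 = (q_2/q_1)·q_1 into the budget: q_1* = I/(p_1 + p_2·(q_2/q_1)).
Numerically q_2/q_1 = 0.425331, so q_1* = 72/(6 + 4.6·0.425331) = 9.0492 and q_2* = 0.425331·9.0492 = 3.8489.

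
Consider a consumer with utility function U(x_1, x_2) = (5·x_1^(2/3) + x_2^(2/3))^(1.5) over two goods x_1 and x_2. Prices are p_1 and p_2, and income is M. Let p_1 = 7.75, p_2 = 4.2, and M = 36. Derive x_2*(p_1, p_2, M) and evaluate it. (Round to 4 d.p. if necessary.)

x_2* = 0.2273

From the CES first-order condition, 5·(x_2/x_1)^(1/3) = p_1/p_2.
Hence x_2/x_1 = ((1/5)·p_1/p_2)^(1/(1/3)), i.e. raised to the 3 power.
With the ratio pinned down, the budget gives x_1* = M/(p_1 + p_2·(x_2/x_1)) and x_2* = (x_2/x_1)·x_1*.
Numerically x_2/x_1 = 0.050263, so x_1* = 36/(7.75 + 4.2·0.050263) = 4.522 and x_2* = 0.050263·4.522 = 0.2273.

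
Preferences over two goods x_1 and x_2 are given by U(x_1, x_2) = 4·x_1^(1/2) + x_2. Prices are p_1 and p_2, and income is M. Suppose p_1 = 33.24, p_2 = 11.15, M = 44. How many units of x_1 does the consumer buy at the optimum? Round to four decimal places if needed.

x_1* = 0.4501

Set MRS = p_1/p_2: 2·x_1^(−1/2) = p_1/p_2.
Solve: √x_1 = 2·p_2/p_1, so x_1*(p_1,p_2) = (2·p_2/p_1)², and x_2* = (M − p_1·x_1*)/p_2.
Plugging in: x_1* = (2·11.15/33.24)² = 0.4501.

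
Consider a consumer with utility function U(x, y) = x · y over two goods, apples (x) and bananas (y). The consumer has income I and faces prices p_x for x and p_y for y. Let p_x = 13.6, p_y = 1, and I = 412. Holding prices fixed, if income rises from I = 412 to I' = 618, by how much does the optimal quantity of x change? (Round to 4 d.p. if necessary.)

Δx* = 7.5735

MU_x/MU_y = (y)/(x); tangency sets this equal to p_x/p_y.
So p_y·y = p_x·x; combined with the budget, a share 0.5 of income goes to x.
Demand: x*(p_x,p_y,I) = 0.5·I/p_x and y* = 0.5·I/p_y.
At p_x=13.6, p_y=1, I=412: x* = 0.5·412/13.6 = 15.1471.
At I' = 618: x* = 22.7206. Change: 22.7206 − 15.1471 = 7.5735.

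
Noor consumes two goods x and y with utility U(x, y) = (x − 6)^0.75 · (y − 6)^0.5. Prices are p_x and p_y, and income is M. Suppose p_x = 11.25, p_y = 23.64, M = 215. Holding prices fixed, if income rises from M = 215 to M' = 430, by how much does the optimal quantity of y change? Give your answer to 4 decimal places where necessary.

Δy* = 3.6379

Discretionary income = 215 − 6·11.25 − 6·23.64 = 5.66; y* = 6 + 0.4·5.66/23.64 = 6.0958.
At M' = 430: y* = 9.7337. Change: 9.7337 − 6.0958 = 3.6379.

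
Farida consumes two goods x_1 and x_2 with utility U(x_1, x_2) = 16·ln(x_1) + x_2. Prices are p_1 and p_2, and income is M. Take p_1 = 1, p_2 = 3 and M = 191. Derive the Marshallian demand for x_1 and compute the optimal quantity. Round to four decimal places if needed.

MU_x_1 = 16/x_1, MU_x_2 = 1. Tangency: 16/x_1 = p_1/p_2.
So x_1*(p_1,p_2) = 16·p_2/p_1, independent of income; and x_2* = (M − 16·p_2)/p_2.
At the given prices: x_1* = 16·3/1 = 48.

x_1* = 48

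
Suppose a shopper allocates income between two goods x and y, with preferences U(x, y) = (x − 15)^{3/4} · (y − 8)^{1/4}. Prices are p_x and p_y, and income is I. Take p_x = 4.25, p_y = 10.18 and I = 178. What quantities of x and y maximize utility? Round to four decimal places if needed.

Let x' = x−15, y' = y−8. MRS = 3·y'/x' = p_x/p_y.
Substituting into the budget: x* = 15 + 0.75·(I − 15·p_x − 8·p_y)/p_x, and y* = 8 + 0.25·(…)/p_y.
Discretionary income = 178 − 15·4.25 − 8·10.18 = 32.81; x* = 15 + 0.75·32.81/4.25 = 20.79; y* = 8 + 0.25·32.81/10.18 = 8.8057.

x* = 20.79, y* = 8.8057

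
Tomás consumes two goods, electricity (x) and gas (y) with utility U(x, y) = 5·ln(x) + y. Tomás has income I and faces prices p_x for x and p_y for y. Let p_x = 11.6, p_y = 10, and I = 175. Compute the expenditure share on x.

share on x = 0.2857

Set MRS = p_x/p_y: (5/x)/1 = p_x/p_y.
So x*(p_x,p_y) = 5·p_y/p_x, independent of income; and y* = (I − 5·p_y)/p_y.
At the given prices: x* = 5·10/11.6 = 4.3103, and y* = 12.5.
Expenditure on x: 11.6·4.3103 = 50; share = 0.2857.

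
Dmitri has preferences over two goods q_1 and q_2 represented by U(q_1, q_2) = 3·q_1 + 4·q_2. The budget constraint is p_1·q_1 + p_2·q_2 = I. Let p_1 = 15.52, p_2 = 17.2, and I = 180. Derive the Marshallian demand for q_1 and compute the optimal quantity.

q_1* = 0

Linear utility — the consumer picks whichever good has higher MU/price: 3/15.52 = 0.1933 vs 4/17.2 = 0.2326.
q_2 gives more utility per dollar, so spend all income on q_2: q_2* = I/p_2, q_1* = 0.
Numerically: q_1* = 0, q_2* = 10.4651.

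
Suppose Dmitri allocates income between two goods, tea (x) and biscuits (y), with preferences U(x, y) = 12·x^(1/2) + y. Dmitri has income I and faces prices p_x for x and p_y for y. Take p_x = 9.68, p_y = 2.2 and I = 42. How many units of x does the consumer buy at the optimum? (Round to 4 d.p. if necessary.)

Solve: √x = 6·p_y/p_x, so x*(p_x,p_y) = (6·p_y/p_x)², and y* = (I − p_x·x*)/p_y.
Plugging in: x* = (6·2.2/9.68)² = 1.8595.

x* = 1.8595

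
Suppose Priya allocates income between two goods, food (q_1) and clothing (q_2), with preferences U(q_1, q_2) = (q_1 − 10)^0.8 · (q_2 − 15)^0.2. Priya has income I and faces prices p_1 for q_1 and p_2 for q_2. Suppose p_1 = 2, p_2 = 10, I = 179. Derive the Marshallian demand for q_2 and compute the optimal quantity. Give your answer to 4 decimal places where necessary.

This is Cobb-Douglas in (q_1−10, q_2−15): tangency gives 0.8·p_2·(q_2−15) = 0.2·p_1·(q_1−10).
After buying the subsistence bundle (10, 15), a share 0.8 of the remaining income goes to q_1: q_1* = 10 + 0.8·(I − 10p_1 − 15p_2)/p_1.
Discretionary income = 179 − 10·2 − 15·10 = 9; q_2* = 15 + 0.2·9/10 = 15.18.

q_2* = 15.18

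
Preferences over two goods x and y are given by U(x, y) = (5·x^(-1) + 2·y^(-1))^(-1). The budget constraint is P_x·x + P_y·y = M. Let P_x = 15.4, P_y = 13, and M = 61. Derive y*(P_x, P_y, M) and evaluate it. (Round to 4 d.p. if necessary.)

y* = 1.7245

MU_x ∝ 5·x^(-2), MU_y ∝ 2·y^(-2), so MRS = (5/2)·(y/x)^(2) = P_x/P_y.
Hence y/x = ((2/5)·P_x/P_y)^(1/(2)), i.e. raised to the 0.5 power.
With the ratio pinned down, the budget gives x* = M/(P_x + P_y·(y/x)) and y* = (y/x)·x*.
Numerically y/x = 0.688365, so x* = 61/(15.4 + 13·0.688365) = 2.5053 and y* = 0.688365·2.5053 = 1.7245.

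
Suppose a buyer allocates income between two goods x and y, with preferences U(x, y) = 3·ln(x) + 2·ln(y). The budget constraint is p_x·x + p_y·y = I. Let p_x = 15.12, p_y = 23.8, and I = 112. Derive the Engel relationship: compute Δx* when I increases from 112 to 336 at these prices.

Δx* = 8.8889

MU_x/MU_y = (3·y)/(2·x); tangency sets this equal to p_x/p_y.
Rearranging, p_y·y = (2/3)·p_x·x. Substituting into the budget gives p_x·x·(1 + (2/3)) = I.
Demand: x*(p_x,p_y,I) = 0.6·I/p_x and y* = 0.4·I/p_y.
At p_x=15.12, p_y=23.8, I=112: x* = 0.6·112/15.12 = 4.4444.
At I' = 336: x* = 13.3333. Change: 13.3333 − 4.4444 = 8.8889.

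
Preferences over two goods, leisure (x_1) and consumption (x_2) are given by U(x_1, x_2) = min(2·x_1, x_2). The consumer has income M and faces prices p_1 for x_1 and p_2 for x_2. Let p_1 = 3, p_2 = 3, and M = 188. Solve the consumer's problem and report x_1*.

Here 3 + 2·3 = 9, giving x_1* = 20.8889.

x_1* = 20.8889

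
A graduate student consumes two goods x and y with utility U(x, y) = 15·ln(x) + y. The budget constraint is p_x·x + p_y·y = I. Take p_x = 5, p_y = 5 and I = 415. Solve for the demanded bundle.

MU_x = 15/x, MU_y = 1. Tangency: 15/x = p_x/p_y.
So x*(p_x,p_y) = 15·p_y/p_x, independent of income; and y* = (I − 15·p_y)/p_y.
At the given prices: x* = 15·5/5 = 15, and y* = 68.

x* = 15, y* = 68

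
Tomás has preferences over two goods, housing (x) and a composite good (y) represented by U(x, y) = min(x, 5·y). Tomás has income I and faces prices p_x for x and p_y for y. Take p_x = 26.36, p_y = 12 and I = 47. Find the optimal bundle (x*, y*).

With perfect complements, no substitution: consume in ratio x:y = 5:1.
Budget: p_x·x + p_y·(1/5)·x = I, so (5·p_x + p_y)·x = 5·I.
Demand: x*(p_x,p_y,I) = 5·I/(5·p_x + p_y), y* = I/(5·p_x + p_y).
Here 5·26.36 + 12 = 143.8, giving x* = 1.6342 and y* = 0.3268.

x* = 1.6342, y* = 0.3268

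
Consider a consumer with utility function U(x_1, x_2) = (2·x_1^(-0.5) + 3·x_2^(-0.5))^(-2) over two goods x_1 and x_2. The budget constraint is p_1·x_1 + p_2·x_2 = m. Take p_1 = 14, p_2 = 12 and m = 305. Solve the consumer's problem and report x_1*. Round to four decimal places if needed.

MU_x_1 ∝ 2·x_1^(-1.5), MU_x_2 ∝ 3·x_2^(-1.5), so MRS = (2/3)·(x_2/x_1)^(1.5) = p_1/p_2.
Solve for the ratio: x_2/x_1 = [(3/2)·p_1/p_2]^(2/3).
With the ratio pinned down, the budget gives x_1* = m/(p_1 + p_2·(x_2/x_1)) and x_2* = (x_2/x_1)·x_1*.
Numerically x_2/x_1 = 1.452196, so x_1* = 305/(14 + 12·1.452196) = 9.7052.

x_1* = 9.7052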